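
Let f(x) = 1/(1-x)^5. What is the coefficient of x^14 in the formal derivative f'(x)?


Differentiate: d/dx [ 1/(1-x)^r ] = r / (1-x)^(r+1).
Here r = 5, so f'(x) = 5 / (1-x)^6.
The expansion of 1/(1-x)^(r+1) has coefficient of x^n equal to C(n+r, r).
So the coefficient of x^14 in f'(x) is
5 * C(19, 5) = 5 * 11628 = 58140

58140


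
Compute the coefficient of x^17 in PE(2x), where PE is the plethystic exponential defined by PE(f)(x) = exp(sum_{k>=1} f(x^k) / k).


With f(x) = 2x, the exponent is sum_{k>=1} 2 x^k / k = 2 * (-ln(1 - x)). Exponentiating:
PE(2x) = exp(-2 ln(1 - x)) = 1/(1 - x)^2.
By the negative binomial expansion, [x^n] 1/(1 - x)^2 = C(n + 1, 1).
For n = 17: C(18, 1) = 18.

18


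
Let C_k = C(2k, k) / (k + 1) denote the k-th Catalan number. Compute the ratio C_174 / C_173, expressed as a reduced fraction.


Using C_k = (2k)! / (k! (k+1)!), the ratio C_{k+1}/C_k simplifies to
C_{k+1}/C_k = [(2k+2)! / ((k+1)! (k+2)!)] * [k! (k+1)! / (2k)!]
 = (2k+2)(2k+1) / ((k+1)(k+2)) = 2(2k+1) / (k+2).
For k = 173: 2(2*173 + 1) / (173 + 2) = 694/175 = 694/175.

694/175


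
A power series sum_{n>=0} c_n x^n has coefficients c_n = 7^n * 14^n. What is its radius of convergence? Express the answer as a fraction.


By the root test (Cauchy-Hadamard), the radius is R = 1 / limsup_n |c_n|^(1/n).
Here |c_n|^(1/n) = (7^n * 14^n)^(1/n) = 7 * 14 = 98 for all n.
So R = 1/98 = 1/98.

1/98


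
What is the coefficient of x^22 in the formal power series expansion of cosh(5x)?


The Maclaurin series is cosh(t) = sum_{m>=0} t^(2m) / (2m)!, so substituting t = 5x, only even powers of x are nonzero, with coefficient of x^(2m) equal to 5^(2m) / (2m)!.
For x^22 the coefficient is 5^22/22! = 2384185791015625/1124000727777607680000 = 3814697265625/1798401164444172288.

3814697265625/1798401164444172288


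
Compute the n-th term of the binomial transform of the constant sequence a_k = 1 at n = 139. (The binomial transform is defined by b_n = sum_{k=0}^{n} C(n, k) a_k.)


With a_k = 1 for all k, b_n = sum_{k=0}^{n} C(n, k) = 2^n by the binomial theorem.
For n = 139: 2^139 = 696898287454081973172991196020261297061888.

696898287454081973172991196020261297061888


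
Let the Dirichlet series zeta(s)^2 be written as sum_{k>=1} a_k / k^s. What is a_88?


The Dirichlet convolution of the constant function 1 with itself gives (1 * 1)(k) = sum_{d | k} 1 = d(k), the number of positive divisors of k.
Since zeta(s) = sum_{k>=1} 1/k^s, we have zeta(s)^2 = sum_{k>=1} d(k)/k^s, so a_k = d(k).
For k = 88: the divisors are 1, 2, 4, 8, 11, 22, 44, 88.
Count = 8.

8


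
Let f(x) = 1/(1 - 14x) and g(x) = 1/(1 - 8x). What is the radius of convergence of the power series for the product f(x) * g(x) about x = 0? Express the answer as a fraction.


The radius of 1/(1 - 14x) is 1/14 (nearest singularity at x = 1/14), and the radius of 1/(1 - 8x) is 1/8.
The product f(x)*g(x) = 1/((1 - 14x)(1 - 8x)) has singularities at both 1/14 and 1/8, so its radius of convergence is the distance to the nearest one:
min(1/14, 1/8) = 1/14.

1/14


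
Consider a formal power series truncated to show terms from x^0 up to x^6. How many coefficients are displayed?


From x^0 to x^6 inclusive, the count is 6 - 0 + 1 = 7.

7


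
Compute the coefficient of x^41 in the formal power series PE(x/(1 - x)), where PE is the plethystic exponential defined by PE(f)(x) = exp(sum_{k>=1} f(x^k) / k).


For f(x) = x/(1 - x) we have
sum_{k>=1} f(x^k) / k = sum_{k>=1} (1/k) * x^k / (1 - x^k) = sum_{k, m >= 1} x^(k m) / k,
which after exponentiating simplifies to
PE(x/(1 - x)) = prod_{k>=1} 1 / (1 - x^k).
This is the generating function for the partition function p(n), so the coefficient of x^41 is p(41).
Computing p(41) by dynamic programming over parts 1, 2, ..., 41: p(41) = 44583.

44583


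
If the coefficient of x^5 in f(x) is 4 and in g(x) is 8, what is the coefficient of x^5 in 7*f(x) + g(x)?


Scalar multiplication scales coefficients: 7 * 4 = 28.
Then add the g coefficient: 28 + 8
= 36

36


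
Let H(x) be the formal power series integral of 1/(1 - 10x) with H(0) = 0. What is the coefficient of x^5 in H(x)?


1/(1 - 10x) = sum_{k>=0} 10^k x^k. Integrating termwise with H(0) = 0:
H(x) = sum_{k>=0} 10^k x^(k+1) / (k+1) = sum_{m>=1} 10^(m-1) x^m / m.
For m = 5: 10^4/5 = 10000/5 = 2000.

2000


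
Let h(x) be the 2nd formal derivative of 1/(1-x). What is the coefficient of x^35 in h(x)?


Differentiating 2 times: d^2/dx^2 [1/(1-x)] = 2!/(1-x)^3.
The expansion 1/(1-x)^3 = sum_{k>=0} C(k+2, 2) x^k, so the coefficient of x^n in 2!/(1-x)^3 is 2! * C(n+2, 2).
For n = 35: 2 * C(37, 2) = 2 * 666 = 1332

1332


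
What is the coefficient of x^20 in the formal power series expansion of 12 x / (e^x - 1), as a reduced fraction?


The exponential generating function for Bernoulli numbers is
x / (e^x - 1) = sum_{k>=0} B_k x^k / k!.
So the coefficient of x^20 in 12 x / (e^x - 1) is 12 B_20 / 20!.
Computing: B_20 = -174611/330, 20! = 2432902008176640000, giving
12 * -174611/330 / 2432902008176640000 = -174611/66904805224857600000.

-174611/66904805224857600000


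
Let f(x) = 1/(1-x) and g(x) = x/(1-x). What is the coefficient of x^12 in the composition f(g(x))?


First simplify the composition: f(g(x)) = 1/(1 - x/(1-x)) = (1-x)/((1-x) - x) = (1-x)/(1-2x).
Now extract the coefficient. Write (1-x)/(1-2x) = 1/(1-2x) - x/(1-2x).
The coefficient of x^n in 1/(1-2x) is 2^n, and in x/(1-2x) is 2^(n-1) (for n >= 1).
So the coefficient of x^12 is 2^12 - 2^11 = 4096 - 2048 = 2048.

2048


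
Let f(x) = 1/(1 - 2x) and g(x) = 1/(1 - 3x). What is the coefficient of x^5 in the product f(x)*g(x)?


The coefficient of x^n in f*g is the Cauchy product: sum_{k=0}^{n} a^k * b^(n-k).
With a=2, b=3, n=5:
sum_{k=0}^{5} 2^k * 3^(5-k)
= 665

665


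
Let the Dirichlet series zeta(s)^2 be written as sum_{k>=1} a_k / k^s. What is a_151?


The Dirichlet convolution of the constant function 1 with itself gives (1 * 1)(k) = sum_{d | k} 1 = d(k), the number of positive divisors of k.
Since zeta(s) = sum_{k>=1} 1/k^s, we have zeta(s)^2 = sum_{k>=1} d(k)/k^s, so a_k = d(k).
For k = 151: the divisors are 1, 151.
Count = 2.

2


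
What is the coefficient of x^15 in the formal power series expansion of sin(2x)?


The Maclaurin series is sin(t) = sum_{k>=0} (-1)^k t^(2k+1) / (2k+1)!, so substituting t = 2x, only odd powers of x are nonzero, with coefficient of x^(2k+1) equal to (-1)^k 2^(2k+1) / (2k+1)!.
Write 15 = 2*7 + 1, giving the coefficient (-1)^7 * 2^15 / 15! = -32768/1307674368000 = -16/638512875.

-16/638512875


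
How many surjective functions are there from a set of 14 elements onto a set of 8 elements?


By inclusion-exclusion on which target elements are missed, the number of surjections from an n-set onto a k-set is
surj(n, k) = sum_{j=0}^{k} (-1)^j C(k, j) (k - j)^n.
Equivalently surj(n, k) = k! * S(n, k), where S(n, k) is the Stirling number of the second kind.
For n = 14, k = 8:
S(14, 8) = 20912320, so
surj = 8! * 20912320 = 40320 * 20912320 = 843184742400.

843184742400


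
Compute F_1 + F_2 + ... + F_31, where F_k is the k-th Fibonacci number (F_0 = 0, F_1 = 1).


Use the identity sum_{k=0}^{N} F_k = F_{N+2} - 1 (which follows from F_{k+2} - F_{k+1} = F_k). Then
sum_{k=1}^{31} F_k = (F_{33} - 1) - (F_{2} - 1) = F_{33} - F_{2}.
Computing: F_{33} = 3524578, F_{2} = 1, so
Sum = 3524578 - 1 = 3524577.

3524577


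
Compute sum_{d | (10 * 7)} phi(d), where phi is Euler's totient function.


First, 10 * 7 = 70. One classical identity is sum_{d | n} phi(d) = n (each k in [1, n] has a unique gcd with n, and among the k's with gcd(k, n) = n/d there are phi(d) of them). So the sum equals 70. We also verify directly:
Divisors of 70: 1, 2, 5, 7, 10, 14, 35, 70.
phi values: 1, 1, 4, 6, 4, 6, 24, 24.
Sum = 70.

70


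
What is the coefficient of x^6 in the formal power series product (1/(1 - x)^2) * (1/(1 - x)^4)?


Combine the factors: (1/(1 - x)^2) * (1/(1 - x)^4) = 1/(1 - x)^6.
Then use 1/(1 - x)^r = sum_{k>=0} C(k + r - 1, r - 1) x^k with r = 6 and k = 6:
C(11, 5) = 462.

462


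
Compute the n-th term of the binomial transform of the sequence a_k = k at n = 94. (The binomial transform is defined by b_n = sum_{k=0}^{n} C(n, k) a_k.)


With a_k = k, b_n = sum_{k=0}^{n} C(n, k) k. Using k * C(n, k) = n * C(n-1, k-1) gives b_n = n * sum_{k>=1} C(n-1, k-1) = n * 2^(n-1).
For n = 94: 94 * 2^93 = 94 * 9903520314283042199192993792 = 930930909542605966724141416448.

930930909542605966724141416448


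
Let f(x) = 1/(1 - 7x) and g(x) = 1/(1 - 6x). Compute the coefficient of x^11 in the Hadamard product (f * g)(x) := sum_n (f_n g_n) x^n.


f has coefficients f_k = 7^k and g has coefficients g_k = 6^k, so the Hadamard product has coefficient (f*g)_k = 7^k * 6^k = 42^k.
For k = 11: 42^11 = 717368321110468608.

717368321110468608


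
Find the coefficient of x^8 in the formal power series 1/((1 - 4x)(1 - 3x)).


By partial fractions or Cauchy convolution:
The coefficient equals sum_{k=0}^{8} 4^k * 3^(8-k).
= 242461

242461


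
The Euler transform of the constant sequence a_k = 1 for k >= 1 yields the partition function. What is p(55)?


The Euler transform converts the sequence a_k = 1 into the number of integer partitions.
Using the recurrence or dynamic programming:
p(55) = 451276

451276


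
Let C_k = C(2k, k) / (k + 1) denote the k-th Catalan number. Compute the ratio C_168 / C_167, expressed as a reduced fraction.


Using C_k = (2k)! / (k! (k+1)!), the ratio C_{k+1}/C_k simplifies to
C_{k+1}/C_k = [(2k+2)! / ((k+1)! (k+2)!)] * [k! (k+1)! / (2k)!]
 = (2k+2)(2k+1) / ((k+1)(k+2)) = 2(2k+1) / (k+2).
For k = 167: 2(2*167 + 1) / (167 + 2) = 670/169 = 670/169.

670/169


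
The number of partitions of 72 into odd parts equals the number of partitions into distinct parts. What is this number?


Computing partitions of 72 into odd parts (1, 3, 5, ...):
Using the generating function prod_{k>=0} 1/(1-x^(2k+1)),
the count is 36352

36352


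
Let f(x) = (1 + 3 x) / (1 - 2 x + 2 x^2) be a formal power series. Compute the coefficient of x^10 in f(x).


Write f(x) = sum_{k>=0} a_k x^k. Multiplying both sides by 1 - 2 x + 2 x^2 gives
(1 - 2 x + 2 x^2) sum_{k>=0} a_k x^k = 1 + 3 x.
Matching coefficients:
 x^0: a_0 = 1
 x^1: a_1 - 2 a_0 = 3  =>  a_1 = 2*1 + 3 = 5
 x^k (k >= 2): a_k = 2 a_{k-1} - 2 a_{k-2}.
Iterating: a_2 = 8, a_3 = 6, a_4 = -4, a_5 = -20, a_6 = -32, a_7 = -24, a_8 = 16, a_9 = 80, a_10 = 128.
So the coefficient of x^10 is 128.

128


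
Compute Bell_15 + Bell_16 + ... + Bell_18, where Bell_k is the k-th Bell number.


Recall Bell_k counts set partitions of a k-set (with Bell_0 = 1 by convention).
Bell_15 through Bell_18: 1382958545, 10480142147, 82864869804, 682076806159
Sum = 1382958545 + 10480142147 + 82864869804 + 682076806159 = 776804776655.

776804776655


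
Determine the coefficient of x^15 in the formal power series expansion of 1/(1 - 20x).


The geometric series identity gives 1/(1 - c x) = sum_{k>=0} c^k x^k, so the coefficient of x^k is c^k.
Here c = 20 and k = 15.
Computing: 20^15 = 32768000000000000000

32768000000000000000


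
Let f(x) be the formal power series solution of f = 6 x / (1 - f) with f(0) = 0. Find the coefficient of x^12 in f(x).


Apply Lagrange inversion: f = 6 x * phi(f) with phi(t) = 1/(1 - t), so
[x^n] f = 6^n * (1/n) [t^(n-1)] phi(t)^n = 6^n * (1/n) [t^(n-1)] (1 - t)^(-n) = 6^n * (1/n) C(2n - 2, n - 1) = 6^n * C_{n-1}.
For n = 12: C_11 = C(22, 11) / 12 = 705432/12 = 58786.
With the 6^12 = 2176782336 factor, the coefficient is 2176782336 * 58786 = 127964326404096.

127964326404096


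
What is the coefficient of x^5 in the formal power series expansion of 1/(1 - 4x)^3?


The general identity 1/(1 - c x)^r = sum_{k>=0} c^k C(k + r - 1, r - 1) x^k follows by substituting y = c x into 1/(1 - y)^r = sum_{k>=0} C(k + r - 1, r - 1) y^k.
For c = 4, r = 3, k = 5:
4^5 * C(7, 2) = 1024 * 21 = 21504.

21504


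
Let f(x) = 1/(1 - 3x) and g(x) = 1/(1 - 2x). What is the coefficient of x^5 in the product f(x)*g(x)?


The coefficient of x^n in f*g is the Cauchy product: sum_{k=0}^{n} a^k * b^(n-k).
With a=3, b=2, n=5:
sum_{k=0}^{5} 3^k * 2^(5-k)
= 665

665


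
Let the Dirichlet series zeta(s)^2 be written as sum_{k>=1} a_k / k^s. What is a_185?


The Dirichlet convolution of the constant function 1 with itself gives (1 * 1)(k) = sum_{d | k} 1 = d(k), the number of positive divisors of k.
Since zeta(s) = sum_{k>=1} 1/k^s, we have zeta(s)^2 = sum_{k>=1} d(k)/k^s, so a_k = d(k).
For k = 185: the divisors are 1, 5, 37, 185.
Count = 4.

4


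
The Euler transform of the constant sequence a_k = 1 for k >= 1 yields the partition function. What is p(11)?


The Euler transform converts the sequence a_k = 1 into the number of integer partitions.
Using the recurrence or dynamic programming:
p(11) = 56

56


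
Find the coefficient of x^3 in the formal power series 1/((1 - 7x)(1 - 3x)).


By partial fractions or Cauchy convolution:
The coefficient equals sum_{k=0}^{3} 7^k * 3^(3-k).
= 580

580


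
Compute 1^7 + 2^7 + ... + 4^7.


This power sum has a closed form given by Faulhaber's formula
sum_{k=1}^{m} k^p = (1 / (p + 1)) * sum_{j=0}^{p} C(p + 1, j) B_j m^(p + 1 - j),
but for small m direct computation is fastest:
1 + 128 + 2187 + 16384 = 18700.

18700


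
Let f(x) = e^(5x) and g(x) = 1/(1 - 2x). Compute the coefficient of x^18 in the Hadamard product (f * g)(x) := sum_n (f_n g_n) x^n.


Expanding: f_k = 5^k/k! (from e^(5x)) and g_k = 2^k (from 1/(1 - 2x)). So the Hadamard coefficient (f * g)_k = 5^k 2^k / k! = (10)^k / k!.
For k = 18: 10^18/18! = 1000000000000000000/6402373705728000 = 122070312500/781539759.

122070312500/781539759


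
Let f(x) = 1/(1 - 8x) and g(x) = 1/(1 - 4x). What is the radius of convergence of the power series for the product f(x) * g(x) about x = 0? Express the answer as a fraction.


The radius of 1/(1 - 8x) is 1/8 (nearest singularity at x = 1/8), and the radius of 1/(1 - 4x) is 1/4.
The product f(x)*g(x) = 1/((1 - 8x)(1 - 4x)) has singularities at both 1/8 and 1/4, so its radius of convergence is the distance to the nearest one:
min(1/8, 1/4) = 1/8.

1/8


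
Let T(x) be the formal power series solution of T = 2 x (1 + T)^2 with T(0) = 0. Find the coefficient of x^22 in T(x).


Apply the Lagrange inversion formula: if T = 2 x * phi(T) with phi(t) = (1 + t)^2, then [x^n] T = 2^n * (1/n) [t^(n-1)] phi(t)^n = 2^n * (1/n) [t^(n-1)] (1 + t)^(2n) = 2^n * (1/n) C(2n, n-1).
Using the identity C(2n, n-1) = C(2n, n) * n / (n+1), the unscaled factor equals C(2n, n) / (n+1) = C_n, the n-th Catalan number.
For n = 22: C_22 = C(44, 22) / 23 = 2104098963720/23 = 91482563640.
With the 2^22 = 4194304 factor, the coefficient is 4194304 * 91482563640 = 383705682605506560.

383705682605506560


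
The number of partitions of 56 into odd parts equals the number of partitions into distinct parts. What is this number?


Computing partitions of 56 into odd parts (1, 3, 5, ...):
Using the generating function prod_{k>=0} 1/(1-x^(2k+1)),
the count is 7108

7108


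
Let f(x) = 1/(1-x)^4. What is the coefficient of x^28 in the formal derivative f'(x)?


Differentiate: d/dx [ 1/(1-x)^r ] = r / (1-x)^(r+1).
Here r = 4, so f'(x) = 4 / (1-x)^5.
The expansion of 1/(1-x)^(r+1) has coefficient of x^n equal to C(n+r, r).
So the coefficient of x^28 in f'(x) is
4 * C(32, 4) = 4 * 35960 = 143840

143840


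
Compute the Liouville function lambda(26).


The Liouville function is lambda(k) = (-1)^Omega(k), where Omega(k) counts the prime factors of k with multiplicity.
Factoring: 26 = 2 * 13, so Omega(26) = 2.
lambda(26) = (-1)^2 = 1.

1


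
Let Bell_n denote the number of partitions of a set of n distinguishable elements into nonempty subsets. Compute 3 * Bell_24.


Bell_24 can be computed from the Bell triangle or from Dobinski's identity Bell_n = (1/e) * sum_{k>=0} k^n / k!.
Computing Bell_24 = 445958869294805289.
Then 3 * 445958869294805289 = 1337876607884415867.

1337876607884415867


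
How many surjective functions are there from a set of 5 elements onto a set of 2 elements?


By inclusion-exclusion on which target elements are missed, the number of surjections from an n-set onto a k-set is
surj(n, k) = sum_{j=0}^{k} (-1)^j C(k, j) (k - j)^n.
Equivalently surj(n, k) = k! * S(n, k), where S(n, k) is the Stirling number of the second kind.
For n = 5, k = 2:
S(5, 2) = 15, so
surj = 2! * 15 = 2 * 15 = 30.

30


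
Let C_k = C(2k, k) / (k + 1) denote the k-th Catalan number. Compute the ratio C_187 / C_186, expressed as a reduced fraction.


Using C_k = (2k)! / (k! (k+1)!), the ratio C_{k+1}/C_k simplifies to
C_{k+1}/C_k = [(2k+2)! / ((k+1)! (k+2)!)] * [k! (k+1)! / (2k)!]
 = (2k+2)(2k+1) / ((k+1)(k+2)) = 2(2k+1) / (k+2).
For k = 186: 2(2*186 + 1) / (186 + 2) = 746/188 = 373/94.

373/94


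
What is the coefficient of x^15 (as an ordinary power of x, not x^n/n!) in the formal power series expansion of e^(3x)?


The exponential series is e^y = sum_{k>=0} y^k / k!. Substituting y = 3x gives
e^(3x) = sum_{k>=0} 3^k x^k / k!.
So the coefficient of x^n is a^n/n! with a = 3, n = 15:
3^15 / 15! = 14348907/1307674368000 = 19683/1793792000

19683/1793792000


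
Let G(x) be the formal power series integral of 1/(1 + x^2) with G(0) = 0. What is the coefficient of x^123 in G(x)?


1/(1 + x^2) = sum_{j>=0} (-1)^j x^(2j). Integrating termwise with G(0) = 0:
G(x) = sum_{j>=0} (-1)^j x^(2j+1) / (2j+1) = arctan(x).
Only odd powers are nonzero. For x^123 write 123 = 2*61 + 1, giving
(-1)^61 / 123 = -1/123 = -1/123.

-1/123


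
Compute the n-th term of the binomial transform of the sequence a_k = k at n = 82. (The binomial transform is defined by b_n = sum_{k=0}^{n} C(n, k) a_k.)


With a_k = k, b_n = sum_{k=0}^{n} C(n, k) k. Using k * C(n, k) = n * C(n-1, k-1) gives b_n = n * sum_{k>=1} C(n-1, k-1) = n * 2^(n-1).
For n = 82: 82 * 2^81 = 82 * 2417851639229258349412352 = 198263834416799184651812864.

198263834416799184651812864


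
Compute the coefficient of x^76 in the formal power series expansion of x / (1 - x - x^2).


Let f(x) = sum_{k>=0} a_k x^k. Multiplying f(x) * (1 - x - x^2) = x and matching coefficients gives a_0 = 0, a_1 = 1, and a_k = a_{k-1} + a_{k-2} for k >= 2. These are the Fibonacci numbers F_k.
Iterating from F_0 = 0, F_1 = 1:
F_0=0, F_1=1, F_2=1, F_3=2, F_4=3, F_5=5, F_6=8, F_7=13, F_8=21, F_9=34, ...
F_76 = 3416454622906707.

3416454622906707


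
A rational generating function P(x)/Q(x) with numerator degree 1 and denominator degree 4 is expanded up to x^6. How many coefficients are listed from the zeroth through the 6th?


Expanding up to x^6 gives the coefficients for x^0, x^1, ..., x^6.
That is 6 + 1 = 7 coefficients in total.

7


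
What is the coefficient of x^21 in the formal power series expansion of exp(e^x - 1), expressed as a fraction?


exp(e^x - 1) is the exponential generating function for the Bell numbers Bell_k: exp(e^x - 1) = sum_{k>=0} Bell_k x^k / k!.
So the coefficient of x^21 in exp(e^x - 1) is Bell_21 / 21!.
Computing: Bell_21 = 474869816156751 and 21! = 51090942171709440000, giving
474869816156751/51090942171709440000 = 158289938718917/17030314057236480000.

158289938718917/17030314057236480000


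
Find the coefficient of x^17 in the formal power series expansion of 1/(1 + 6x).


Write 1/(1 + c x) = 1/(1 - (-c) x) and apply the geometric-series identity
1/(1 - y) = sum_{k>=0} y^k to get 1/(1 + c x) = sum_{k>=0} (-c)^k x^k.
So the coefficient of x^k is (-c)^k = (-1)^k * c^k.
Here c = 6 and k = 17:
(-6)^17 = -1 * 16926659444736 = -16926659444736

-16926659444736


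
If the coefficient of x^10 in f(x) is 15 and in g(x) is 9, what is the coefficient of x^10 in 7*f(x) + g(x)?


Scalar multiplication scales coefficients: 7 * 15 = 105.
Then add the g coefficient: 105 + 9
= 114

114


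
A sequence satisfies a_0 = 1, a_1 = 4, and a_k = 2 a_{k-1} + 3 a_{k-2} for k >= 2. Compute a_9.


The characteristic equation is t^2 - 2 t - 3 = 0, with roots r_1 = 3 and r_2 = -1 (so c_1 = r_1 + r_2, c_2 = -r_1 r_2 as required).
One can use the closed form a_n = A r_1^n + B r_2^n, but direct iteration is more reliable:
a_0 = 1, a_1 = 4, a_2 = 11, a_3 = 34, a_4 = 101, a_5 = 304, a_6 = 911, a_7 = 2734, a_8 = 8201, a_9 = 24604.
So a_9 = 24604.

24604


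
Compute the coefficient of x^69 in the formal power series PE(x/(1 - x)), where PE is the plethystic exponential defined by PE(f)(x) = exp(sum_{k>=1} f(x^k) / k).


For f(x) = x/(1 - x) we have
sum_{k>=1} f(x^k) / k = sum_{k>=1} (1/k) * x^k / (1 - x^k) = sum_{k, m >= 1} x^(k m) / k,
which after exponentiating simplifies to
PE(x/(1 - x)) = prod_{k>=1} 1 / (1 - x^k).
This is the generating function for the partition function p(n), so the coefficient of x^69 is p(69).
Computing p(69) by dynamic programming over parts 1, 2, ..., 69: p(69) = 3554345.

3554345


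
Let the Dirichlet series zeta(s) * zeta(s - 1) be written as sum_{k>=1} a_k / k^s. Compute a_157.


Convolution gives a_k = sum_{d | k} d * 1 = sum_{d | k} d = sigma(k), the sum of positive divisors of k.
For k = 157, the divisors are 1, 157, so
sigma(157) = 1 + 157 = 158.

158


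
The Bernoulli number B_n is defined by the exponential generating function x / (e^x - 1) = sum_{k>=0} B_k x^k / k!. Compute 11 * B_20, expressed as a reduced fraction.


Bernoulli numbers can also be computed recursively via B_0 = 1 and sum_{j=0}^{m} C(m+1, j) B_j = 0 for m >= 1. Odd-index Bernoulli numbers vanish for k >= 3.
Computing B_20 = -174611/330, so 11 * B_20 = 11 * -174611/330 = -174611/30.

-174611/30


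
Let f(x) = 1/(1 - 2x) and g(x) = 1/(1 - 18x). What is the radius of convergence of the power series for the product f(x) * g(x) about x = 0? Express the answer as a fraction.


The radius of 1/(1 - 2x) is 1/2 (nearest singularity at x = 1/2), and the radius of 1/(1 - 18x) is 1/18.
The product f(x)*g(x) = 1/((1 - 2x)(1 - 18x)) has singularities at both 1/2 and 1/18, so its radius of convergence is the distance to the nearest one:
min(1/2, 1/18) = 1/18.

1/18


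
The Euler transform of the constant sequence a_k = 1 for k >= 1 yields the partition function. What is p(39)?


The Euler transform converts the sequence a_k = 1 into the number of integer partitions.
Using the recurrence or dynamic programming:
p(39) = 31185

31185


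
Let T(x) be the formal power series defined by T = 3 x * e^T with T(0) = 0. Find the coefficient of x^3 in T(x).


Apply the Lagrange inversion formula: if T = 3 x * phi(T) with phi(t) = e^t, then
[x^n] T = 3^n * (1/n) [t^(n-1)] phi(t)^n = 3^n * (1/n) [t^(n-1)] e^(n t) = 3^n * (1/n) * n^(n-1) / (n-1)! = 3^n * n^(n-1) / n!.
When c = 1 this is the Cayley count of rooted labeled trees on n vertices, divided by n!.
For n = 3: 3^3 * 3^2 / 3! = 27 * 9/6 = 81/2.

81/2


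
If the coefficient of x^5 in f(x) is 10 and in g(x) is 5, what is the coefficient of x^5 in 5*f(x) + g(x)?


Scalar multiplication scales coefficients: 5 * 10 = 50.
Then add the g coefficient: 50 + 5
= 55

55


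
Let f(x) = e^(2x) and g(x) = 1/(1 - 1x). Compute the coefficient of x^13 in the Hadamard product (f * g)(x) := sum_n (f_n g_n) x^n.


Expanding: f_k = 2^k/k! (from e^(2x)) and g_k = 1^k (from 1/(1 - 1x)). So the Hadamard coefficient (f * g)_k = 2^k 1^k / k! = (2)^k / k!.
For k = 13: 2^13/13! = 8192/6227020800 = 8/6081075.

8/6081075


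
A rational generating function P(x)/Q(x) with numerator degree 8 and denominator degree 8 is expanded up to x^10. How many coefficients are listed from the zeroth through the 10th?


Expanding up to x^10 gives the coefficients for x^0, x^1, ..., x^10.
That is 10 + 1 = 11 coefficients in total.

11


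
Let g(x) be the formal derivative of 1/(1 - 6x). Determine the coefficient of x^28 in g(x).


Differentiate termwise: d/dx sum_{k>=0} 6^k x^k = sum_{k>=1} k 6^k x^(k-1) = sum_{j>=0} (j+1) 6^(j+1) x^j.
Equivalently, d/dx [1/(1 - 6x)] = 6/(1 - 6x)^2.
For j = 28: 29 * 6^29 = 29 * 36845653286788892983296 = 1068523945316877896515584.

1068523945316877896515584


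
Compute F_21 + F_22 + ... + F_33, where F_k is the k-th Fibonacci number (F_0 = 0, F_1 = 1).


Use the identity sum_{k=0}^{N} F_k = F_{N+2} - 1 (which follows from F_{k+2} - F_{k+1} = F_k). Then
sum_{k=21}^{33} F_k = (F_{35} - 1) - (F_{22} - 1) = F_{35} - F_{22}.
Computing: F_{35} = 9227465, F_{22} = 17711, so
Sum = 9227465 - 17711 = 9209754.

9209754


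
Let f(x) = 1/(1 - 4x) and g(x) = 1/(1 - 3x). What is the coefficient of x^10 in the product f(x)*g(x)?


The coefficient of x^n in f*g is the Cauchy product: sum_{k=0}^{n} a^k * b^(n-k).
With a=4, b=3, n=10:
sum_{k=0}^{10} 4^k * 3^(10-k)
= 4017157

4017157


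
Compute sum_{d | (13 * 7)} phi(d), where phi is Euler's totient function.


First, 13 * 7 = 91. One classical identity is sum_{d | n} phi(d) = n (each k in [1, n] has a unique gcd with n, and among the k's with gcd(k, n) = n/d there are phi(d) of them). So the sum equals 91. We also verify directly:
Divisors of 91: 1, 7, 13, 91.
phi values: 1, 6, 12, 72.
Sum = 91.

91


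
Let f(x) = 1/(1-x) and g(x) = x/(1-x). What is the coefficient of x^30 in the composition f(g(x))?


First simplify the composition: f(g(x)) = 1/(1 - x/(1-x)) = (1-x)/((1-x) - x) = (1-x)/(1-2x).
Now extract the coefficient. Write (1-x)/(1-2x) = 1/(1-2x) - x/(1-2x).
The coefficient of x^n in 1/(1-2x) is 2^n, and in x/(1-2x) is 2^(n-1) (for n >= 1).
So the coefficient of x^30 is 2^30 - 2^29 = 1073741824 - 536870912 = 536870912.

536870912


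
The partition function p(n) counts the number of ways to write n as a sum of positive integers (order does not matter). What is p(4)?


Using the generating function prod_{k>=1} 1/(1-x^k), we compute p(4).
By dynamic programming over parts 1 through 4:
p(4) = 5

5


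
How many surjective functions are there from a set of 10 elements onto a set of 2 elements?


By inclusion-exclusion on which target elements are missed, the number of surjections from an n-set onto a k-set is
surj(n, k) = sum_{j=0}^{k} (-1)^j C(k, j) (k - j)^n.
Equivalently surj(n, k) = k! * S(n, k), where S(n, k) is the Stirling number of the second kind.
For n = 10, k = 2:
S(10, 2) = 511, so
surj = 2! * 511 = 2 * 511 = 1022.

1022


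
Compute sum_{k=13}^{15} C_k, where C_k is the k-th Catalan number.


C_13 through C_15: 742900, 2674440, 9694845
Sum = 742900 + 2674440 + 9694845
= 13112185

13112185


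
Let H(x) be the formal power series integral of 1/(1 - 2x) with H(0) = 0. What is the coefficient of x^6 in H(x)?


1/(1 - 2x) = sum_{k>=0} 2^k x^k. Integrating termwise with H(0) = 0:
H(x) = sum_{k>=0} 2^k x^(k+1) / (k+1) = sum_{m>=1} 2^(m-1) x^m / m.
For m = 6: 2^5/6 = 32/6 = 16/3.

16/3


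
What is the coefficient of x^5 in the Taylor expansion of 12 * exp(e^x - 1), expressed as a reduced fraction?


exp(e^x - 1) = sum_{k>=0} Bell_k x^k / k!, where Bell_k is the k-th Bell number.
So the coefficient of x^5 is 12 * Bell_5 / 5!.
Computing: Bell_5 = 52 and 5! = 120, giving
12 * 52/120 = 26/5.

26/5


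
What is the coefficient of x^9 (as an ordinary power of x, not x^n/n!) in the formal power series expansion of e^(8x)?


The exponential series is e^y = sum_{k>=0} y^k / k!. Substituting y = 8x gives
e^(8x) = sum_{k>=0} 8^k x^k / k!.
So the coefficient of x^n is a^n/n! with a = 8, n = 9:
8^9 / 9! = 134217728/362880 = 1048576/2835

1048576/2835


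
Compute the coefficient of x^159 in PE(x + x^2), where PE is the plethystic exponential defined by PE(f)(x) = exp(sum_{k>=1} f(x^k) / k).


With f(x) = x + x^2, the exponent is sum_{k>=1} (x^k + x^(2k)) / k = -ln(1 - x) - ln(1 - x^2). Exponentiating:
PE(x + x^2) = 1 / ((1 - x)(1 - x^2)).
This is the generating function for partitions of n into parts of size 1 or 2. The number of 2's can be any j in 0..79, and the rest are 1's, so
[x^159] = floor(159/2) + 1 = 80.

80


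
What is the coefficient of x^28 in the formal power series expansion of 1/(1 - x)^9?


The negative binomial / multiset identity is
1/(1 - x)^r = sum_{k>=0} C(k + r - 1, r - 1) x^k.
Here r = 9 and k = 28, so the coefficient is
C(28 + 8, 8) = C(36, 8)
= 30260340

30260340


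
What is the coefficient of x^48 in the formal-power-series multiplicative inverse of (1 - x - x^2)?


Let the inverse be f(x) = sum_{k>=0} a_k x^k. From f(x) * (1 - x - x^2) = 1 and matching coefficients:
 x^0: a_0 = 1.
 x^1: a_1 - a_0 = 0, so a_1 = 1.
 x^k (k >= 2): a_k - a_{k-1} - a_{k-2} = 0, i.e. a_k = a_{k-1} + a_{k-2}.
This is the Fibonacci-type recurrence shifted so that a_0 = a_1 = 1.
Iterating: a_0=1, a_1=1, a_2=2, a_3=3, a_4=5, a_5=8, a_6=13, a_7=21, a_8=34, a_9=55, ...
a_48 = 7778742049.

7778742049


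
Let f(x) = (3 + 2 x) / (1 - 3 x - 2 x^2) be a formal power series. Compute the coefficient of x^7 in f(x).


Write f(x) = sum_{k>=0} a_k x^k. Multiplying both sides by 1 - 3 x - 2 x^2 gives
(1 - 3 x - 2 x^2) sum_{k>=0} a_k x^k = 3 + 2 x.
Matching coefficients:
 x^0: a_0 = 3
 x^1: a_1 - 3 a_0 = 2  =>  a_1 = 3*3 + 2 = 11
 x^k (k >= 2): a_k = 3 a_{k-1} + 2 a_{k-2}.
Iterating: a_2 = 39, a_3 = 139, a_4 = 495, a_5 = 1763, a_6 = 6279, a_7 = 22363.
So the coefficient of x^7 is 22363.

22363


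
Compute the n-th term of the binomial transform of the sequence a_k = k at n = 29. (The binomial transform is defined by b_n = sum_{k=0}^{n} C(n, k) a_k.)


With a_k = k, b_n = sum_{k=0}^{n} C(n, k) k. Using k * C(n, k) = n * C(n-1, k-1) gives b_n = n * sum_{k>=1} C(n-1, k-1) = n * 2^(n-1).
For n = 29: 29 * 2^28 = 29 * 268435456 = 7784628224.

7784628224


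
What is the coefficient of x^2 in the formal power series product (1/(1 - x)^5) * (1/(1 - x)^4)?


Combine the factors: (1/(1 - x)^5) * (1/(1 - x)^4) = 1/(1 - x)^9.
Then use 1/(1 - x)^r = sum_{k>=0} C(k + r - 1, r - 1) x^k with r = 9 and k = 2:
C(10, 8) = 45.

45


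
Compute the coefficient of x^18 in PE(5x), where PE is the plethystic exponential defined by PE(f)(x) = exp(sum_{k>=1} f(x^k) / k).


With f(x) = 5x, the exponent is sum_{k>=1} 5 x^k / k = 5 * (-ln(1 - x)). Exponentiating:
PE(5x) = exp(-5 ln(1 - x)) = 1/(1 - x)^5.
By the negative binomial expansion, [x^n] 1/(1 - x)^5 = C(n + 4, 4).
For n = 18: C(22, 4) = 7315.

7315


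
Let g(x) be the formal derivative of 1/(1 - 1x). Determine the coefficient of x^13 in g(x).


Differentiate termwise: d/dx sum_{k>=0} 1^k x^k = sum_{k>=1} k 1^k x^(k-1) = sum_{j>=0} (j+1) 1^(j+1) x^j.
Equivalently, d/dx [1/(1 - 1x)] = 1/(1 - 1x)^2.
For j = 13: 14 * 1^14 = 14 * 1 = 14.

14


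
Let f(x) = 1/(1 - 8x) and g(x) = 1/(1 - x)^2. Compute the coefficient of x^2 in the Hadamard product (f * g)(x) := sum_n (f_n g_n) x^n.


f has coefficients f_k = 8^k. For g = 1/(1 - x)^2 the coefficient is g_k = C(k + 1, 1) = k + 1. The Hadamard coefficient is (f * g)_k = 8^k * (k + 1).
For k = 2: 8^2 * 3 = 64 * 3 = 192.

192


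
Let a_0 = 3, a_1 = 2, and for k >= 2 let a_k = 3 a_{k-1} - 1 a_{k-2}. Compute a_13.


Iterating the recurrence forward:
a_0 = 3
a_1 = 2
a_2 = 3*2 - 1*3 = 3
a_3 = 3*3 - 1*2 = 7
a_4 = 3*7 - 1*3 = 18
a_5 = 3*18 - 1*7 = 47
a_6 = 3*47 - 1*18 = 123
a_7 = 3*123 - 1*47 = 322
a_8 = 3*322 - 1*123 = 843
a_9 = 3*843 - 1*322 = 2207
a_10 = 3*2207 - 1*843 = 5778
a_11 = 3*5778 - 1*2207 = 15127
a_12 = 3*15127 - 1*5778 = 39603
a_13 = 3*39603 - 1*15127 = 103682
So a_13 = 103682.

103682


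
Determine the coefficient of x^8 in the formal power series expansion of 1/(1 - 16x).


The geometric series identity gives 1/(1 - c x) = sum_{k>=0} c^k x^k, so the coefficient of x^k is c^k.
Here c = 16 and k = 8.
Computing: 16^8 = 4294967296

4294967296


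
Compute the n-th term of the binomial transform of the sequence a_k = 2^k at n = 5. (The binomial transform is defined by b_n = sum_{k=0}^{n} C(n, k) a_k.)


With a_k = 2^k, b_n = sum_{k=0}^{n} C(n, k) 2^k = (1 + 2)^n by the binomial theorem.
For n = 5: (1 + 2)^5 = 3^5 = 243.

243


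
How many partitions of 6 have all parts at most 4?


Using the generating function (1-x)^(-1)(1-x^2)^(-1)...(1-x^4)^(-1),
the coefficient of x^6 counts these restricted partitions.
Result = 9

9


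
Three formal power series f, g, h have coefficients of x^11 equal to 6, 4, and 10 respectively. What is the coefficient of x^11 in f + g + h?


Series addition is componentwise:
6 + 4 + 10
= 20

20


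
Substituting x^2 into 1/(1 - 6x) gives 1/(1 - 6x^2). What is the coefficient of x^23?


Since 1/(1 - 6x^2) only has even powers of x,
the coefficient of x^23 (odd) is 0.

0


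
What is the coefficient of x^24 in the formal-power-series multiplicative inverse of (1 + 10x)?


The inverse is 1/(1 + 10x). Apply the geometric identity 1/(1 - y) = sum_{k>=0} y^k with y = -10x:
1/(1 + 10x) = sum_{k>=0} (-10)^k x^k.
So the coefficient of x^24 is (-10)^24 = 1000000000000000000000000.

1000000000000000000000000


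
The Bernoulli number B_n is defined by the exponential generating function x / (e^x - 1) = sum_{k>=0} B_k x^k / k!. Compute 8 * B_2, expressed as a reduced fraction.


Bernoulli numbers can also be computed recursively via B_0 = 1 and sum_{j=0}^{m} C(m+1, j) B_j = 0 for m >= 1. Odd-index Bernoulli numbers vanish for k >= 3.
Computing B_2 = 1/6, so 8 * B_2 = 8 * 1/6 = 4/3.

4/3


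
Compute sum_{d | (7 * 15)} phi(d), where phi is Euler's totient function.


First, 7 * 15 = 105. One classical identity is sum_{d | n} phi(d) = n (each k in [1, n] has a unique gcd with n, and among the k's with gcd(k, n) = n/d there are phi(d) of them). So the sum equals 105. We also verify directly:
Divisors of 105: 1, 3, 5, 7, 15, 21, 35, 105.
phi values: 1, 2, 4, 6, 8, 12, 24, 48.
Sum = 105.

105


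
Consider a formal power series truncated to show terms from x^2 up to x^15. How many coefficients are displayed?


From x^2 to x^15 inclusive, the count is 15 - 2 + 1 = 14.

14


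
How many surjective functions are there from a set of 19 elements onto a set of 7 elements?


By inclusion-exclusion on which target elements are missed, the number of surjections from an n-set onto a k-set is
surj(n, k) = sum_{j=0}^{k} (-1)^j C(k, j) (k - j)^n.
Equivalently surj(n, k) = k! * S(n, k), where S(n, k) is the Stirling number of the second kind.
For n = 19, k = 7:
S(19, 7) = 1492924634839, so
surj = 7! * 1492924634839 = 5040 * 1492924634839 = 7524340159588560.

7524340159588560


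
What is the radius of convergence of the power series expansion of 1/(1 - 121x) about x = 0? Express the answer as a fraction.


Expanding 1/(1 - 121x) = sum_{k>=0} 121^k x^k, the series converges when |121x| < 1, i.e., |x| < 1/121.
So the radius of convergence is 1/121 = 1/121.

1/121


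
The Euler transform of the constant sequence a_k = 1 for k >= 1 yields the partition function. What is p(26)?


The Euler transform converts the sequence a_k = 1 into the number of integer partitions.
Using the recurrence or dynamic programming:
p(26) = 2436

2436


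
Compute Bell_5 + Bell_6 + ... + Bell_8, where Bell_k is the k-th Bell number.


Recall Bell_k counts set partitions of a k-set (with Bell_0 = 1 by convention).
Bell_5 through Bell_8: 52, 203, 877, 4140
Sum = 52 + 203 + 877 + 4140 = 5272.

5272


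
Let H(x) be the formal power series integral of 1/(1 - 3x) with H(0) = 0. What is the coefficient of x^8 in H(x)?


1/(1 - 3x) = sum_{k>=0} 3^k x^k. Integrating termwise with H(0) = 0:
H(x) = sum_{k>=0} 3^k x^(k+1) / (k+1) = sum_{m>=1} 3^(m-1) x^m / m.
For m = 8: 3^7/8 = 2187/8 = 2187/8.

2187/8


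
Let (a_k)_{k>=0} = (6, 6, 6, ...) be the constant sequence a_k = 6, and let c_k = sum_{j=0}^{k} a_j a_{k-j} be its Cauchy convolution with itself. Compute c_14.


Since a_j = 6 for all j >= 0, the convolution sum becomes
c_k = sum_{j=0}^{k} 6 * 6 = 36 * (k + 1).
Equivalently, the generating function of (a_k) is 6/(1 - x) and its square is 36/(1 - x)^2 = sum_{k>=0} 36(k + 1) x^k.
For k = 14: 36 * 15 = 540.

540


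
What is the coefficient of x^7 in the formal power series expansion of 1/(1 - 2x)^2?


The general identity 1/(1 - c x)^r = sum_{k>=0} c^k C(k + r - 1, r - 1) x^k follows by substituting y = c x into 1/(1 - y)^r = sum_{k>=0} C(k + r - 1, r - 1) y^k.
For c = 2, r = 2, k = 7:
2^7 * C(8, 1) = 128 * 8 = 1024.

1024


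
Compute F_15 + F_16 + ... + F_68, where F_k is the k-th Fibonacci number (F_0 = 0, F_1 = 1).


Use the identity sum_{k=0}^{N} F_k = F_{N+2} - 1 (which follows from F_{k+2} - F_{k+1} = F_k). Then
sum_{k=15}^{68} F_k = (F_{70} - 1) - (F_{16} - 1) = F_{70} - F_{16}.
Computing: F_{70} = 190392490709135, F_{16} = 987, so
Sum = 190392490709135 - 987 = 190392490708148.

190392490708148


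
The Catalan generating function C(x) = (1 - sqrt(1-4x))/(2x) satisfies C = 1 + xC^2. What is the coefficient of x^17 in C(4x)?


Substituting x -> 4x scales the n-th coefficient by 4^n, so [x^17] C(4x) = 4^17 * C_17.
C_17 = C(2*17, 17)/(18) = 2333606220/18 = 129644790.
So 4^17 * 129644790 = 17179869184 * 129644790 = 2227280532587151360.

2227280532587151360


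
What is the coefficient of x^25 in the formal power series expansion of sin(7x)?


The Maclaurin series is sin(t) = sum_{k>=0} (-1)^k t^(2k+1) / (2k+1)!, so substituting t = 7x, only odd powers of x are nonzero, with coefficient of x^(2k+1) equal to (-1)^k 7^(2k+1) / (2k+1)!.
Write 25 = 2*12 + 1, giving the coefficient (-1)^12 * 7^25 / 25! = 1341068619663964900807/15511210043330985984000000 = 3909821048582988049/45222186715250688000000.

3909821048582988049/45222186715250688000000


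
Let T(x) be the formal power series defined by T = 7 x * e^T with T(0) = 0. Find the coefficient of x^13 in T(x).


Apply the Lagrange inversion formula: if T = 7 x * phi(T) with phi(t) = e^t, then
[x^n] T = 7^n * (1/n) [t^(n-1)] phi(t)^n = 7^n * (1/n) [t^(n-1)] e^(n t) = 7^n * (1/n) * n^(n-1) / (n-1)! = 7^n * n^(n-1) / n!.
When c = 1 this is the Cayley count of rooted labeled trees on n vertices, divided by n!.
For n = 13: 7^13 * 13^12 / 13! = 96889010407 * 23298085122481/6227020800 = 24805806724123444820437/68428800.

24805806724123444820437/68428800


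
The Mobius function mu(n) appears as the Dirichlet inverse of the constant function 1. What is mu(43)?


43 = 43 (all distinct primes).
mu(43) = (-1)^1 = -1

-1


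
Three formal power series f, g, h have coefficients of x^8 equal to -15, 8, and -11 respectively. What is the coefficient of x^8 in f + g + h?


Series addition is componentwise:
-15 + 8 + -11
= -18

-18


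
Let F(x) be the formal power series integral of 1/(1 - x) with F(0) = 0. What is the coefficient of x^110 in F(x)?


1/(1 - x) = sum_{k>=0} x^k. Integrating termwise and using F(0) = 0 gives
F(x) = sum_{k>=0} x^(k+1) / (k+1) = sum_{m>=1} x^m / m = -ln(1 - x).
So the coefficient of x^110 is 1/110 = 1/110.

1/110


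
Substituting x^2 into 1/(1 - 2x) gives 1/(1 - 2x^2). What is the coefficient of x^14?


The coefficient of x^(2m) in 1/(1 - 2x^2) is 2^m.
With n = 14 = 2*7, the coefficient is 2^7 = 128.

128


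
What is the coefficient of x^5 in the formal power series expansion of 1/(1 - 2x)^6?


The general identity 1/(1 - c x)^r = sum_{k>=0} c^k C(k + r - 1, r - 1) x^k follows by substituting y = c x into 1/(1 - y)^r = sum_{k>=0} C(k + r - 1, r - 1) y^k.
For c = 2, r = 6, k = 5:
2^5 * C(10, 5) = 32 * 252 = 8064.

8064


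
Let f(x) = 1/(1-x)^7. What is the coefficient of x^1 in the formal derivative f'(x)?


Differentiate: d/dx [ 1/(1-x)^r ] = r / (1-x)^(r+1).
Here r = 7, so f'(x) = 7 / (1-x)^8.
The expansion of 1/(1-x)^(r+1) has coefficient of x^n equal to C(n+r, r).
So the coefficient of x^1 in f'(x) is
7 * C(8, 7) = 7 * 8 = 56

56


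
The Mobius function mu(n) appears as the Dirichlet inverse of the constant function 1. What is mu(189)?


189 has a squared prime factor, so mu(189) = 0.
Factorization reveals a repeated prime.

0


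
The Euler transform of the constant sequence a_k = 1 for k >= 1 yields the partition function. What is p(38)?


The Euler transform converts the sequence a_k = 1 into the number of integer partitions.
Using the recurrence or dynamic programming:
p(38) = 26015

26015
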